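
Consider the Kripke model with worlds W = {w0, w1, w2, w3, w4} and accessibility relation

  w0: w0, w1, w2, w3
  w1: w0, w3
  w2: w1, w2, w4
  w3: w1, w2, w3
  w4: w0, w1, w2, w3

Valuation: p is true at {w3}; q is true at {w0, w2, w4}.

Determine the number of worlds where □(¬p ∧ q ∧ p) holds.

0

w0: successors {w0, w1, w2, w3}; ¬p ∧ q ∧ p there: w0:F, w1:F, w2:F, w3:F. ✗
w1: successors {w0, w3}; ¬p ∧ q ∧ p there: w0:F, w3:F. ✗
w2: successors {w1, w2, w4}; ¬p ∧ q ∧ p there: w1:F, w2:F, w4:F. ✗
w3: successors {w1, w2, w3}; ¬p ∧ q ∧ p there: w1:F, w2:F, w3:F. ✗
w4: successors {w0, w1, w2, w3}; ¬p ∧ q ∧ p there: w0:F, w1:F, w2:F, w3:F. ✗
Satisfying worlds: ∅.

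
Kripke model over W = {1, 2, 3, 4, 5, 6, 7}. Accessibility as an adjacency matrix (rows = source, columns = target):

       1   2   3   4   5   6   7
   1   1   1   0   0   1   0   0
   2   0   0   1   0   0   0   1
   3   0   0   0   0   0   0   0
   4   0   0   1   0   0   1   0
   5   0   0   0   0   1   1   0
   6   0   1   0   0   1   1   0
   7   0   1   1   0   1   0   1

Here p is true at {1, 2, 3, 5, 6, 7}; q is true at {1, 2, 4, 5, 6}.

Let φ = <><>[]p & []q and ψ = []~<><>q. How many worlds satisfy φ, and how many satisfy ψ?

For <><>[]p & []q:
1: <><>[]p is T, []q is T. ✓
2: <><>[]p is T, []q is F. ✗
3: <><>[]p is F, []q is T. ✗
4: <><>[]p is T, []q is F. ✗
5: <><>[]p is T, []q is T. ✓
6: <><>[]p is T, []q is T. ✓
7: <><>[]p is T, []q is F. ✗
— 3 worlds.
For []~<><>q:
1: successors {1, 2, 5}; ~<><>q there: 1:F, 2:F, 5:F. ✗
2: successors {3, 7}; ~<><>q there: 3:T, 7:F. ✗
3: no successors, so []~<><>q holds vacuously. ✓
4: successors {3, 6}; ~<><>q there: 3:T, 6:F. ✗
5: successors {5, 6}; ~<><>q there: 5:F, 6:F. ✗
6: successors {2, 5, 6}; ~<><>q there: 2:F, 5:F, 6:F. ✗
7: successors {2, 3, 5, 7}; ~<><>q there: 2:F, 3:T, 5:F, 7:F. ✗
— 1 world.

3 and 1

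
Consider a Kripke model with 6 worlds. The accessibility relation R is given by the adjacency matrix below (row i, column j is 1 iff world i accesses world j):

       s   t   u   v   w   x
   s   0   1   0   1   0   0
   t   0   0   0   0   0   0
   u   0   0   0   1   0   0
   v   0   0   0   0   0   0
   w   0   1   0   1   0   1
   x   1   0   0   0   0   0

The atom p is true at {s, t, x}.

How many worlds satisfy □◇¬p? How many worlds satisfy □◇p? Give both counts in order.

For □◇¬p:
s: successors {t, v}; ◇¬p there: t:F, v:F. ✗
t: no successors, so □◇¬p holds vacuously. ✓
u: successors {v}; ◇¬p there: v:F. ✗
v: no successors, so □◇¬p holds vacuously. ✓
w: successors {t, v, x}; ◇¬p there: t:F, v:F, x:F. ✗
x: successors {s}; ◇¬p there: s:T. ✓
— 3 worlds.
For □◇p:
s: successors {t, v}; ◇p there: t:F, v:F. ✗
t: no successors, so □◇p holds vacuously. ✓
u: successors {v}; ◇p there: v:F. ✗
v: no successors, so □◇p holds vacuously. ✓
w: successors {t, v, x}; ◇p there: t:F, v:F, x:T. ✗
x: successors {s}; ◇p there: s:T. ✓
— 3 worlds.

3 and 3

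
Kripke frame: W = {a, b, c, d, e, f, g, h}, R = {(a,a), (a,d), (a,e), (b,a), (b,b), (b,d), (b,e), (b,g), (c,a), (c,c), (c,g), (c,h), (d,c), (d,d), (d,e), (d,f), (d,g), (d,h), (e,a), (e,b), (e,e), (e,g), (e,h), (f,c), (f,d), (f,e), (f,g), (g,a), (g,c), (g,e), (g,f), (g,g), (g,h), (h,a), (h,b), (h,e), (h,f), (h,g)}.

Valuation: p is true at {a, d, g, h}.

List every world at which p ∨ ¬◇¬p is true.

a: p is T, ¬◇¬p is F. ✓
b: p is F, ¬◇¬p is F. ✗
c: p is F, ¬◇¬p is F. ✗
d: p is T, ¬◇¬p is F. ✓
e: p is F, ¬◇¬p is F. ✗
f: p is F, ¬◇¬p is F. ✗
g: p is T, ¬◇¬p is F. ✓
h: p is T, ¬◇¬p is F. ✓

{a, d, g, h}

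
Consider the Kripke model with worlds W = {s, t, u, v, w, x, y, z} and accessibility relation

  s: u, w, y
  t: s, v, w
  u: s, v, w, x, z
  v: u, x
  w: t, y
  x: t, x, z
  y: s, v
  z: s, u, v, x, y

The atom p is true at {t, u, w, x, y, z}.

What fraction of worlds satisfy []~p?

1/8

s: successors {u, w, y}; ~p there: u:F, w:F, y:F. ✗
t: successors {s, v, w}; ~p there: s:T, v:T, w:F. ✗
u: successors {s, v, w, x, z}; ~p there: s:T, v:T, w:F, x:F, z:F. ✗
v: successors {u, x}; ~p there: u:F, x:F. ✗
w: successors {t, y}; ~p there: t:F, y:F. ✗
x: successors {t, x, z}; ~p there: t:F, x:F, z:F. ✗
y: successors {s, v}; ~p there: s:T, v:T. ✓
z: successors {s, u, v, x, y}; ~p there: s:T, u:F, v:T, x:F, y:F. ✗
That's 1 of 8 worlds, so 1/8.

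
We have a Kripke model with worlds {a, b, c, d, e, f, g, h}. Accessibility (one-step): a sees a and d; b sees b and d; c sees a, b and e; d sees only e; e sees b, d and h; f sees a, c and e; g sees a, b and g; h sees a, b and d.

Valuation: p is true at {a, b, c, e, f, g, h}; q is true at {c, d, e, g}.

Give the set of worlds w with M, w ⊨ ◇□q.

a: successors {a, d}; □q there: a:F, d:T. ✓
b: successors {b, d}; □q there: b:F, d:T. ✓
c: successors {a, b, e}; □q there: a:F, b:F, e:F. ✗
d: successors {e}; □q there: e:F. ✗
e: successors {b, d, h}; □q there: b:F, d:T, h:F. ✓
f: successors {a, c, e}; □q there: a:F, c:F, e:F. ✗
g: successors {a, b, g}; □q there: a:F, b:F, g:F. ✗
h: successors {a, b, d}; □q there: a:F, b:F, d:T. ✓

{a, b, e, h}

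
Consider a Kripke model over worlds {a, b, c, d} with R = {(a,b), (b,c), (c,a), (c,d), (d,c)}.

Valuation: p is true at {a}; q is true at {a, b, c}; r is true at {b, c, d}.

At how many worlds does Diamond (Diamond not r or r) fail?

a: successors {b}; Diamond not r or r there: b:T. ✓
b: successors {c}; Diamond not r or r there: c:T. ✓
c: successors {a, d}; Diamond not r or r there: a:F, d:T. ✓
d: successors {c}; Diamond not r or r there: c:T. ✓
Satisfying worlds: {a, b, c, d}.
So Diamond (Diamond not r or r) fails at the other 0 worlds.

0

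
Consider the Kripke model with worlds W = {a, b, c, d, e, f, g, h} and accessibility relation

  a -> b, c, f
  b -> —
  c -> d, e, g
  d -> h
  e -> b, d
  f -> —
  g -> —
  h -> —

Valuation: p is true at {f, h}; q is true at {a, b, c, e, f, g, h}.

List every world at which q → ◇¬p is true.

{a, c, d, e}

a: q is T, ◇¬p is T. ✓
b: q is T, ◇¬p is F. ✗
c: q is T, ◇¬p is T. ✓
d: q is F, ◇¬p is F. ✓
e: q is T, ◇¬p is T. ✓
f: q is T, ◇¬p is F. ✗
g: q is T, ◇¬p is F. ✗
h: q is T, ◇¬p is F. ✗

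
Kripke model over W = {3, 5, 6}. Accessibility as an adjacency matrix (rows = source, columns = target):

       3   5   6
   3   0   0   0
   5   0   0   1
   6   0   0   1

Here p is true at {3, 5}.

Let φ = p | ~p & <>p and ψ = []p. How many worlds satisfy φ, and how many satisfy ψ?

For p | ~p & <>p:
3: p is T, ~p & <>p is F. ✓
5: p is T, ~p & <>p is F. ✓
6: p is F, ~p & <>p is F. ✗
— 2 worlds.
For []p:
3: no successors, so []p holds vacuously. ✓
5: successors {6}; p there: 6:F. ✗
6: successors {6}; p there: 6:F. ✗
— 1 world.

2 and 1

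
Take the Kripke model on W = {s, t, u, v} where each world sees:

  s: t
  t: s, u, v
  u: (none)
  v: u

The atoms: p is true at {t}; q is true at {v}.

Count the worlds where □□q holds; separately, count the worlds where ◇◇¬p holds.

For □□q:
s: successors {t}; □q there: t:F. ✗
t: successors {s, u, v}; □q there: s:F, u:T, v:F. ✗
u: no successors, so □□q holds vacuously. ✓
v: successors {u}; □q there: u:T. ✓
— 2 worlds.
For ◇◇¬p:
s: successors {t}; ◇¬p there: t:T. ✓
t: successors {s, u, v}; ◇¬p there: s:F, u:F, v:T. ✓
u: no successors, so ◇◇¬p fails. ✗
v: successors {u}; ◇¬p there: u:F. ✗
— 2 worlds.

2 and 2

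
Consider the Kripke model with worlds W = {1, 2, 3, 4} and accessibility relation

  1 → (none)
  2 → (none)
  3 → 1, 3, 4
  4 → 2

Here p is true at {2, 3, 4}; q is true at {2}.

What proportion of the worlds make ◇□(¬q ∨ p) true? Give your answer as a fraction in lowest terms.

1/2

1: no successors, so ◇□(¬q ∨ p) fails. ✗
2: no successors, so ◇□(¬q ∨ p) fails. ✗
3: successors {1, 3, 4}; □(¬q ∨ p) there: 1:T, 3:T, 4:T. ✓
4: successors {2}; □(¬q ∨ p) there: 2:T. ✓
That's 2 of 4 worlds, so 2/4 = 1/2.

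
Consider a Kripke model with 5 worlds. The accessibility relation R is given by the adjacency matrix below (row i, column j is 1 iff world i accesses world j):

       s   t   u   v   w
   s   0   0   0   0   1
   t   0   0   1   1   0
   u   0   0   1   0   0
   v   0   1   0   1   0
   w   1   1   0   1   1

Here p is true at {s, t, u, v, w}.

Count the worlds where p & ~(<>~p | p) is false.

s: p is T, ~(<>~p | p) is F. ✗
t: p is T, ~(<>~p | p) is F. ✗
u: p is T, ~(<>~p | p) is F. ✗
v: p is T, ~(<>~p | p) is F. ✗
w: p is T, ~(<>~p | p) is F. ✗
Satisfying worlds: ∅.
So p & ~(<>~p | p) fails at the other 5 worlds.

5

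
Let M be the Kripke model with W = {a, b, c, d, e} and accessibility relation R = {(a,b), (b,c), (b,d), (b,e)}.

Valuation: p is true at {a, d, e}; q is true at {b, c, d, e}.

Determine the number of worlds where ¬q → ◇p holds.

a: ¬q is T, ◇p is F. ✗
b: ¬q is F, ◇p is T. ✓
c: ¬q is F, ◇p is F. ✓
d: ¬q is F, ◇p is F. ✓
e: ¬q is F, ◇p is F. ✓
Satisfying worlds: {b, c, d, e}.

4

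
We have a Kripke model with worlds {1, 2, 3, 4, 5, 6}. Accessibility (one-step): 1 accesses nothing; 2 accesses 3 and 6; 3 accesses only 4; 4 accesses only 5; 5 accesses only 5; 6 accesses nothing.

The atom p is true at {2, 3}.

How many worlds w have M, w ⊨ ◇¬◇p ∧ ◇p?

1

1: ◇¬◇p is F, ◇p is F. ✗
2: ◇¬◇p is T, ◇p is T. ✓
3: ◇¬◇p is T, ◇p is F. ✗
4: ◇¬◇p is T, ◇p is F. ✗
5: ◇¬◇p is T, ◇p is F. ✗
6: ◇¬◇p is F, ◇p is F. ✗
Satisfying worlds: {2}.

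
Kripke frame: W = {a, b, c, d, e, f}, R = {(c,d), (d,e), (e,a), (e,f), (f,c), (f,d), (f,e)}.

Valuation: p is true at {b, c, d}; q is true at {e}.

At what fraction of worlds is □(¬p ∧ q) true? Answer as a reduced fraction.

a: no successors, so □(¬p ∧ q) holds vacuously. ✓
b: no successors, so □(¬p ∧ q) holds vacuously. ✓
c: successors {d}; ¬p ∧ q there: d:F. ✗
d: successors {e}; ¬p ∧ q there: e:T. ✓
e: successors {a, f}; ¬p ∧ q there: a:F, f:F. ✗
f: successors {c, d, e}; ¬p ∧ q there: c:F, d:F, e:T. ✗
That's 3 of 6 worlds, so 3/6 = 1/2.

1/2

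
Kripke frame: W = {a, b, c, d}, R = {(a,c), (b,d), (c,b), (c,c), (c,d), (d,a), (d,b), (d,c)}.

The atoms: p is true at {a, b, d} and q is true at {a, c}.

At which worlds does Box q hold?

{a}

a: successors {c}; q there: c:T. ✓
b: successors {d}; q there: d:F. ✗
c: successors {b, c, d}; q there: b:F, c:T, d:F. ✗
d: successors {a, b, c}; q there: a:T, b:F, c:T. ✗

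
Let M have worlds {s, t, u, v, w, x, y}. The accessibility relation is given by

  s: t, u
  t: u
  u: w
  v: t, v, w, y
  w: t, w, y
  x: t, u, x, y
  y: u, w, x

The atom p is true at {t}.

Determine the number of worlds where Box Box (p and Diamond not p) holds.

0

s: successors {t, u}; Box (p and Diamond not p) there: t:F, u:F. ✗
t: successors {u}; Box (p and Diamond not p) there: u:F. ✗
u: successors {w}; Box (p and Diamond not p) there: w:F. ✗
v: successors {t, v, w, y}; Box (p and Diamond not p) there: t:F, v:F, w:F, y:F. ✗
w: successors {t, w, y}; Box (p and Diamond not p) there: t:F, w:F, y:F. ✗
x: successors {t, u, x, y}; Box (p and Diamond not p) there: t:F, u:F, x:F, y:F. ✗
y: successors {u, w, x}; Box (p and Diamond not p) there: u:F, w:F, x:F. ✗
Satisfying worlds: ∅.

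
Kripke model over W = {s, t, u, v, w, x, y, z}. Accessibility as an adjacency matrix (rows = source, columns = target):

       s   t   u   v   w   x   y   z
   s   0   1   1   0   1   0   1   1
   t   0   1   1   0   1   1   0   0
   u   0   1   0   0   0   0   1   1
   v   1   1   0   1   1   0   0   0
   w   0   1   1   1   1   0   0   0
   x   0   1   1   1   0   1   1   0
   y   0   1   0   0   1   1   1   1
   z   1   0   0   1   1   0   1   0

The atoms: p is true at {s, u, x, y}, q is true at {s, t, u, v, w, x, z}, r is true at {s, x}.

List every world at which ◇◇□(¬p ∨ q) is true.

{s, t, u, v, w, x, y, z}

s: successors {t, u, w, y, z}; ◇□(¬p ∨ q) there: t:T, u:T, w:T, y:T, z:T. ✓
t: successors {t, u, w, x}; ◇□(¬p ∨ q) there: t:T, u:T, w:T, x:T. ✓
u: successors {t, y, z}; ◇□(¬p ∨ q) there: t:T, y:T, z:T. ✓
v: successors {s, t, v, w}; ◇□(¬p ∨ q) there: s:T, t:T, v:T, w:T. ✓
w: successors {t, u, v, w}; ◇□(¬p ∨ q) there: t:T, u:T, v:T, w:T. ✓
x: successors {t, u, v, x, y}; ◇□(¬p ∨ q) there: t:T, u:T, v:T, x:T, y:T. ✓
y: successors {t, w, x, y, z}; ◇□(¬p ∨ q) there: t:T, w:T, x:T, y:T, z:T. ✓
z: successors {s, v, w, y}; ◇□(¬p ∨ q) there: s:T, v:T, w:T, y:T. ✓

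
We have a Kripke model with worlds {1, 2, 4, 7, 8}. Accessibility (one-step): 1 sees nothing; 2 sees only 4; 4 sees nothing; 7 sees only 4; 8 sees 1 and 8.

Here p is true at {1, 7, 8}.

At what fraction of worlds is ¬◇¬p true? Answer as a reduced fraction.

1: ◇¬p is F. ✓
2: ◇¬p is T. ✗
4: ◇¬p is F. ✓
7: ◇¬p is T. ✗
8: ◇¬p is F. ✓
That's 3 of 5 worlds, so 3/5.

3/5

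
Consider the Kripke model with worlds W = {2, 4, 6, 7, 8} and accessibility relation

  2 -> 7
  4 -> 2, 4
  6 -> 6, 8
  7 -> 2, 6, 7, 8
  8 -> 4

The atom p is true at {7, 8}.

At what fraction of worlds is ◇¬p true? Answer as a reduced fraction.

4/5

2: successors {7}; ¬p there: 7:F. ✗
4: successors {2, 4}; ¬p there: 2:T, 4:T. ✓
6: successors {6, 8}; ¬p there: 6:T, 8:F. ✓
7: successors {2, 6, 7, 8}; ¬p there: 2:T, 6:T, 7:F, 8:F. ✓
8: successors {4}; ¬p there: 4:T. ✓
That's 4 of 5 worlds, so 4/5.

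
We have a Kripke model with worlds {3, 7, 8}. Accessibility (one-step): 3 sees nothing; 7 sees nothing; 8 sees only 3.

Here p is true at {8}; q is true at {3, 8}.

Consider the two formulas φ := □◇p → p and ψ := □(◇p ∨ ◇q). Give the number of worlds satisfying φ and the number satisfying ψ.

1 and 2

For □◇p → p:
3: □◇p is T, p is F. ✗
7: □◇p is T, p is F. ✗
8: □◇p is F, p is T. ✓
— 1 world.
For □(◇p ∨ ◇q):
3: no successors, so □(◇p ∨ ◇q) holds vacuously. ✓
7: no successors, so □(◇p ∨ ◇q) holds vacuously. ✓
8: successors {3}; ◇p ∨ ◇q there: 3:F. ✗
— 2 worlds.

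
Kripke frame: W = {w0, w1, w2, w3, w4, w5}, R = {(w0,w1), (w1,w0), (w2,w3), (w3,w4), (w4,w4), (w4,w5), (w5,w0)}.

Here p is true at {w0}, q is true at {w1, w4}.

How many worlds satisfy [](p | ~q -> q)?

2

w0: successors {w1}; p | ~q -> q there: w1:T. ✓
w1: successors {w0}; p | ~q -> q there: w0:F. ✗
w2: successors {w3}; p | ~q -> q there: w3:F. ✗
w3: successors {w4}; p | ~q -> q there: w4:T. ✓
w4: successors {w4, w5}; p | ~q -> q there: w4:T, w5:F. ✗
w5: successors {w0}; p | ~q -> q there: w0:F. ✗
Satisfying worlds: {w0, w3}.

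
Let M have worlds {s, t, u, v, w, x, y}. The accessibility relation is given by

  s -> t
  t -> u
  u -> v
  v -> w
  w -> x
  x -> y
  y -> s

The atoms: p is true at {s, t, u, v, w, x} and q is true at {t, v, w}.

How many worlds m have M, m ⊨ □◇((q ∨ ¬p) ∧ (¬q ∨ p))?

4

s: successors {t}; ◇((q ∨ ¬p) ∧ (¬q ∨ p)) there: t:F. ✗
t: successors {u}; ◇((q ∨ ¬p) ∧ (¬q ∨ p)) there: u:T. ✓
u: successors {v}; ◇((q ∨ ¬p) ∧ (¬q ∨ p)) there: v:T. ✓
v: successors {w}; ◇((q ∨ ¬p) ∧ (¬q ∨ p)) there: w:F. ✗
w: successors {x}; ◇((q ∨ ¬p) ∧ (¬q ∨ p)) there: x:T. ✓
x: successors {y}; ◇((q ∨ ¬p) ∧ (¬q ∨ p)) there: y:F. ✗
y: successors {s}; ◇((q ∨ ¬p) ∧ (¬q ∨ p)) there: s:T. ✓
Satisfying worlds: {t, u, w, y}.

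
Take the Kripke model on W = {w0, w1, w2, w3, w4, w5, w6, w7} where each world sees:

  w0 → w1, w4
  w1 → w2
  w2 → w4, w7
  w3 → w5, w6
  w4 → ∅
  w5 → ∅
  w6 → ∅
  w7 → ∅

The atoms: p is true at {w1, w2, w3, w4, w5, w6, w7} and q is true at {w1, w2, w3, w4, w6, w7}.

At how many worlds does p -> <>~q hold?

w0: p is F, <>~q is F. ✓
w1: p is T, <>~q is F. ✗
w2: p is T, <>~q is F. ✗
w3: p is T, <>~q is T. ✓
w4: p is T, <>~q is F. ✗
w5: p is T, <>~q is F. ✗
w6: p is T, <>~q is F. ✗
w7: p is T, <>~q is F. ✗
Satisfying worlds: {w0, w3}.

2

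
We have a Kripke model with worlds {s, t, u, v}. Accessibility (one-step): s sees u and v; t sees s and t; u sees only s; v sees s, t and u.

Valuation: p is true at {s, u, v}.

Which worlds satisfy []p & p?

s: []p is T, p is T. ✓
t: []p is F, p is F. ✗
u: []p is T, p is T. ✓
v: []p is F, p is T. ✗

{s, u}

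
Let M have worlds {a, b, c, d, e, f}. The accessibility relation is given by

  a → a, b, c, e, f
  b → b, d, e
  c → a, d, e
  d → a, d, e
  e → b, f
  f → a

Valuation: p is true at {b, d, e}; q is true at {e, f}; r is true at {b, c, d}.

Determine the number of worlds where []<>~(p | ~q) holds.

1

a: successors {a, b, c, e, f}; <>~(p | ~q) there: a:T, b:F, c:F, e:T, f:F. ✗
b: successors {b, d, e}; <>~(p | ~q) there: b:F, d:F, e:T. ✗
c: successors {a, d, e}; <>~(p | ~q) there: a:T, d:F, e:T. ✗
d: successors {a, d, e}; <>~(p | ~q) there: a:T, d:F, e:T. ✗
e: successors {b, f}; <>~(p | ~q) there: b:F, f:F. ✗
f: successors {a}; <>~(p | ~q) there: a:T. ✓
Satisfying worlds: {f}.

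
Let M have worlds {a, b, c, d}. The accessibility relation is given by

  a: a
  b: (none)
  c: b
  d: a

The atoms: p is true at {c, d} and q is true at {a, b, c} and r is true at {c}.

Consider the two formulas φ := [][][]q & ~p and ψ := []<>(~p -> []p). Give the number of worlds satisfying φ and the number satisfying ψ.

For [][][]q & ~p:
a: [][][]q is T, ~p is T. ✓
b: [][][]q is T, ~p is T. ✓
c: [][][]q is T, ~p is F. ✗
d: [][][]q is T, ~p is F. ✗
— 2 worlds.
For []<>(~p -> []p):
a: successors {a}; <>(~p -> []p) there: a:F. ✗
b: no successors, so []<>(~p -> []p) holds vacuously. ✓
c: successors {b}; <>(~p -> []p) there: b:F. ✗
d: successors {a}; <>(~p -> []p) there: a:F. ✗
— 1 world.

2 and 1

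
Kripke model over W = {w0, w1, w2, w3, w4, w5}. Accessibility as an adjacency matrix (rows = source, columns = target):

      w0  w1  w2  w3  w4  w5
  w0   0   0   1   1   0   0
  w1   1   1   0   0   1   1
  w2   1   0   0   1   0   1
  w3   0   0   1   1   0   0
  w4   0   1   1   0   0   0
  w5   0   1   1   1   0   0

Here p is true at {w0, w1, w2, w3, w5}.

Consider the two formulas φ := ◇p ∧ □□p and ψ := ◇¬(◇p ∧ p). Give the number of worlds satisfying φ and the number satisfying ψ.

For ◇p ∧ □□p:
w0: ◇p is T, □□p is T. ✓
w1: ◇p is T, □□p is F. ✗
w2: ◇p is T, □□p is T. ✓
w3: ◇p is T, □□p is T. ✓
w4: ◇p is T, □□p is F. ✗
w5: ◇p is T, □□p is F. ✗
— 3 worlds.
For ◇¬(◇p ∧ p):
w0: successors {w2, w3}; ¬(◇p ∧ p) there: w2:F, w3:F. ✗
w1: successors {w0, w1, w4, w5}; ¬(◇p ∧ p) there: w0:F, w1:F, w4:T, w5:F. ✓
w2: successors {w0, w3, w5}; ¬(◇p ∧ p) there: w0:F, w3:F, w5:F. ✗
w3: successors {w2, w3}; ¬(◇p ∧ p) there: w2:F, w3:F. ✗
w4: successors {w1, w2}; ¬(◇p ∧ p) there: w1:F, w2:F. ✗
w5: successors {w1, w2, w3}; ¬(◇p ∧ p) there: w1:F, w2:F, w3:F. ✗
— 1 world.

3 and 1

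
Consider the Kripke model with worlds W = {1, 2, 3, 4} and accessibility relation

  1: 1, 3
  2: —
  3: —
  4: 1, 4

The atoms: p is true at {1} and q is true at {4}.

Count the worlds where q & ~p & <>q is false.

1: q & ~p is F, <>q is F. ✗
2: q & ~p is F, <>q is F. ✗
3: q & ~p is F, <>q is F. ✗
4: q & ~p is T, <>q is T. ✓
Satisfying worlds: {4}.
So q & ~p & <>q fails at the other 3 worlds.

3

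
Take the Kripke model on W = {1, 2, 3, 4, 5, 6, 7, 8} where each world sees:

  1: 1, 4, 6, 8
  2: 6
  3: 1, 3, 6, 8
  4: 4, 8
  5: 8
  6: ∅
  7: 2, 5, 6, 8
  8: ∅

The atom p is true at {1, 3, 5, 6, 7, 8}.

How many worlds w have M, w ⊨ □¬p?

1: successors {1, 4, 6, 8}; ¬p there: 1:F, 4:T, 6:F, 8:F. ✗
2: successors {6}; ¬p there: 6:F. ✗
3: successors {1, 3, 6, 8}; ¬p there: 1:F, 3:F, 6:F, 8:F. ✗
4: successors {4, 8}; ¬p there: 4:T, 8:F. ✗
5: successors {8}; ¬p there: 8:F. ✗
6: no successors, so □¬p holds vacuously. ✓
7: successors {2, 5, 6, 8}; ¬p there: 2:T, 5:F, 6:F, 8:F. ✗
8: no successors, so □¬p holds vacuously. ✓
Satisfying worlds: {6, 8}.

2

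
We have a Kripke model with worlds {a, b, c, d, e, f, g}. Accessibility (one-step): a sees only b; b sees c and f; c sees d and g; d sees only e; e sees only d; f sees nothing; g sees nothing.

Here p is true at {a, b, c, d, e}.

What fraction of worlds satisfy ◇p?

a: successors {b}; p there: b:T. ✓
b: successors {c, f}; p there: c:T, f:F. ✓
c: successors {d, g}; p there: d:T, g:F. ✓
d: successors {e}; p there: e:T. ✓
e: successors {d}; p there: d:T. ✓
f: no successors, so ◇p fails. ✗
g: no successors, so ◇p fails. ✗
That's 5 of 7 worlds, so 5/7.

5/7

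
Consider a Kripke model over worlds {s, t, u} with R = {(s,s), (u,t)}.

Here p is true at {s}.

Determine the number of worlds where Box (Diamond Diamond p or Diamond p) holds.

2

s: successors {s}; Diamond Diamond p or Diamond p there: s:T. ✓
t: no successors, so Box (Diamond Diamond p or Diamond p) holds vacuously. ✓
u: successors {t}; Diamond Diamond p or Diamond p there: t:F. ✗
Satisfying worlds: {s, t}.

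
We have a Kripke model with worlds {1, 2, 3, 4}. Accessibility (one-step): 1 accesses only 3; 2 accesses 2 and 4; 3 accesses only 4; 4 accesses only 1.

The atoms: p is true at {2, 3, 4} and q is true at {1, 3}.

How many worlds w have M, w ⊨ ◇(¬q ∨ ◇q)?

3

1: successors {3}; ¬q ∨ ◇q there: 3:F. ✗
2: successors {2, 4}; ¬q ∨ ◇q there: 2:T, 4:T. ✓
3: successors {4}; ¬q ∨ ◇q there: 4:T. ✓
4: successors {1}; ¬q ∨ ◇q there: 1:T. ✓
Satisfying worlds: {2, 3, 4}.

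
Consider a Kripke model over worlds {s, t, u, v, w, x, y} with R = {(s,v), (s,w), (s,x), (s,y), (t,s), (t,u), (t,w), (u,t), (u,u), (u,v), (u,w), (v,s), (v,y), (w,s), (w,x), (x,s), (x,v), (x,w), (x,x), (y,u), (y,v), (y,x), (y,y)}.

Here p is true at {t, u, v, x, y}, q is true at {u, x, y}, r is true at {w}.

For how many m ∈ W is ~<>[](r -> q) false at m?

6

s: <>[](r -> q) is T. ✗
t: <>[](r -> q) is T. ✗
u: <>[](r -> q) is T. ✗
v: <>[](r -> q) is T. ✗
w: <>[](r -> q) is F. ✓
x: <>[](r -> q) is T. ✗
y: <>[](r -> q) is T. ✗
Satisfying worlds: {w}.
So ~<>[](r -> q) fails at the other 6 worlds.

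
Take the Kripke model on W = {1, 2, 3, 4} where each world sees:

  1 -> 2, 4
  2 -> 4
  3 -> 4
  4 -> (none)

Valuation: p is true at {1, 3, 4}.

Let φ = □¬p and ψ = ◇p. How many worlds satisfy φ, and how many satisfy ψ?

1 and 3

For □¬p:
1: successors {2, 4}; ¬p there: 2:T, 4:F. ✗
2: successors {4}; ¬p there: 4:F. ✗
3: successors {4}; ¬p there: 4:F. ✗
4: no successors, so □¬p holds vacuously. ✓
— 1 world.
For ◇p:
1: successors {2, 4}; p there: 2:F, 4:T. ✓
2: successors {4}; p there: 4:T. ✓
3: successors {4}; p there: 4:T. ✓
4: no successors, so ◇p fails. ✗
— 3 worlds.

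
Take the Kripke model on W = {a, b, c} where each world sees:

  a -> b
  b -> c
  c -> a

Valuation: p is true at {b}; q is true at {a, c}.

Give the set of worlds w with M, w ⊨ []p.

{a}

a: successors {b}; p there: b:T. ✓
b: successors {c}; p there: c:F. ✗
c: successors {a}; p there: a:F. ✗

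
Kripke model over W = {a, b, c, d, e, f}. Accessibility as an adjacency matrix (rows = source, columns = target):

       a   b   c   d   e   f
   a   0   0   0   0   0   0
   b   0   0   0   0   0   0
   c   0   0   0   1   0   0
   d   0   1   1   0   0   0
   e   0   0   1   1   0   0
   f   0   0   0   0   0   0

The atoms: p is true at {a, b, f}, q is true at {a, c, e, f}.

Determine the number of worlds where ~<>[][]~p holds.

3

a: <>[][]~p is F. ✓
b: <>[][]~p is F. ✓
c: <>[][]~p is T. ✗
d: <>[][]~p is T. ✗
e: <>[][]~p is T. ✗
f: <>[][]~p is F. ✓
Satisfying worlds: {a, b, f}.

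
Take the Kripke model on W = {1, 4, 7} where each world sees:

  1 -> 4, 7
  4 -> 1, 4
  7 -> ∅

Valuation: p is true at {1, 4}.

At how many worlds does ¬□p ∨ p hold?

2

1: ¬□p is T, p is T. ✓
4: ¬□p is F, p is T. ✓
7: ¬□p is F, p is F. ✗
Satisfying worlds: {1, 4}.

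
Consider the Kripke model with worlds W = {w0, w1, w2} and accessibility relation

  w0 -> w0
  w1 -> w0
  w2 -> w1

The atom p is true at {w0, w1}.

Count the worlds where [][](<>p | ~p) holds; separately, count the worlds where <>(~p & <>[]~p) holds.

For [][](<>p | ~p):
w0: successors {w0}; [](<>p | ~p) there: w0:T. ✓
w1: successors {w0}; [](<>p | ~p) there: w0:T. ✓
w2: successors {w1}; [](<>p | ~p) there: w1:T. ✓
— 3 worlds.
For <>(~p & <>[]~p):
w0: successors {w0}; ~p & <>[]~p there: w0:F. ✗
w1: successors {w0}; ~p & <>[]~p there: w0:F. ✗
w2: successors {w1}; ~p & <>[]~p there: w1:F. ✗
— 0 worlds.

3 and 0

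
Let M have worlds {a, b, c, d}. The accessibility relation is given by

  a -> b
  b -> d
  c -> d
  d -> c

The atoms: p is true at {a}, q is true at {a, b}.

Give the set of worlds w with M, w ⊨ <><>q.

a: successors {b}; <>q there: b:F. ✗
b: successors {d}; <>q there: d:F. ✗
c: successors {d}; <>q there: d:F. ✗
d: successors {c}; <>q there: c:F. ✗

∅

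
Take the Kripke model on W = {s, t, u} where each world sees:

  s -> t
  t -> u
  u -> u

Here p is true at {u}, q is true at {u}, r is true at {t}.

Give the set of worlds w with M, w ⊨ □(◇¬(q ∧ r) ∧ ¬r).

s: successors {t}; ◇¬(q ∧ r) ∧ ¬r there: t:F. ✗
t: successors {u}; ◇¬(q ∧ r) ∧ ¬r there: u:T. ✓
u: successors {u}; ◇¬(q ∧ r) ∧ ¬r there: u:T. ✓

{t, u}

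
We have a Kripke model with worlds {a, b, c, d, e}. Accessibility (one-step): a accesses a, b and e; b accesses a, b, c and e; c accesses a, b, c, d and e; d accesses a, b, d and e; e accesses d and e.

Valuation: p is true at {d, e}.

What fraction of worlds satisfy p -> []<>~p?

a: p is F, []<>~p is F. ✓
b: p is F, []<>~p is F. ✓
c: p is F, []<>~p is F. ✓
d: p is T, []<>~p is F. ✗
e: p is T, []<>~p is F. ✗
That's 3 of 5 worlds, so 3/5.

3/5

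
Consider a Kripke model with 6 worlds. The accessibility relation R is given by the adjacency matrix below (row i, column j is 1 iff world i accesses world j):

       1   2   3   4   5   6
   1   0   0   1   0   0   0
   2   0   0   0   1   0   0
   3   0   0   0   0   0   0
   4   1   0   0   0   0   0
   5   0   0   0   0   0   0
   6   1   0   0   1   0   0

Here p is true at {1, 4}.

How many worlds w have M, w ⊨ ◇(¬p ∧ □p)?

1

1: successors {3}; ¬p ∧ □p there: 3:T. ✓
2: successors {4}; ¬p ∧ □p there: 4:F. ✗
3: no successors, so ◇(¬p ∧ □p) fails. ✗
4: successors {1}; ¬p ∧ □p there: 1:F. ✗
5: no successors, so ◇(¬p ∧ □p) fails. ✗
6: successors {1, 4}; ¬p ∧ □p there: 1:F, 4:F. ✗
Satisfying worlds: {1}.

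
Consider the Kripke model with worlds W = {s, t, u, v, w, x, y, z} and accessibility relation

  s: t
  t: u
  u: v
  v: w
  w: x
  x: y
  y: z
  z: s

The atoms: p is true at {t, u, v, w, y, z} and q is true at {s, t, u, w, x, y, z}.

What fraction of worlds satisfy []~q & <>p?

1/8

s: []~q is F, <>p is T. ✗
t: []~q is F, <>p is T. ✗
u: []~q is T, <>p is T. ✓
v: []~q is F, <>p is T. ✗
w: []~q is F, <>p is F. ✗
x: []~q is F, <>p is T. ✗
y: []~q is F, <>p is T. ✗
z: []~q is F, <>p is F. ✗
That's 1 of 8 worlds, so 1/8.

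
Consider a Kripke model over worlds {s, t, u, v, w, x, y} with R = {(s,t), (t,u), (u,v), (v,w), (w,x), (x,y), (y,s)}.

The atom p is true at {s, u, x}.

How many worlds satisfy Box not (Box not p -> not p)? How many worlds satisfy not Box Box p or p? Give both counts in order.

3 and 6

For Box not (Box not p -> not p):
s: successors {t}; not (Box not p -> not p) there: t:F. ✗
t: successors {u}; not (Box not p -> not p) there: u:T. ✓
u: successors {v}; not (Box not p -> not p) there: v:F. ✗
v: successors {w}; not (Box not p -> not p) there: w:F. ✗
w: successors {x}; not (Box not p -> not p) there: x:T. ✓
x: successors {y}; not (Box not p -> not p) there: y:F. ✗
y: successors {s}; not (Box not p -> not p) there: s:T. ✓
— 3 worlds.
For not Box Box p or p:
s: not Box Box p is F, p is T. ✓
t: not Box Box p is T, p is F. ✓
u: not Box Box p is T, p is T. ✓
v: not Box Box p is F, p is F. ✗
w: not Box Box p is T, p is F. ✓
x: not Box Box p is F, p is T. ✓
y: not Box Box p is T, p is F. ✓
— 6 worlds.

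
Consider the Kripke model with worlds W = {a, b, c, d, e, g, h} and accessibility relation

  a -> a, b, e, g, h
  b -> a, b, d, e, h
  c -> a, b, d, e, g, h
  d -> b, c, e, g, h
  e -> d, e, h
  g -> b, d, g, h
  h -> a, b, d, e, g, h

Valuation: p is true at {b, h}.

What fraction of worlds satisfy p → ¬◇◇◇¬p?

5/7

a: p is F, ¬◇◇◇¬p is F. ✓
b: p is T, ¬◇◇◇¬p is F. ✗
c: p is F, ¬◇◇◇¬p is F. ✓
d: p is F, ¬◇◇◇¬p is F. ✓
e: p is F, ¬◇◇◇¬p is F. ✓
g: p is F, ¬◇◇◇¬p is F. ✓
h: p is T, ¬◇◇◇¬p is F. ✗
That's 5 of 7 worlds, so 5/7.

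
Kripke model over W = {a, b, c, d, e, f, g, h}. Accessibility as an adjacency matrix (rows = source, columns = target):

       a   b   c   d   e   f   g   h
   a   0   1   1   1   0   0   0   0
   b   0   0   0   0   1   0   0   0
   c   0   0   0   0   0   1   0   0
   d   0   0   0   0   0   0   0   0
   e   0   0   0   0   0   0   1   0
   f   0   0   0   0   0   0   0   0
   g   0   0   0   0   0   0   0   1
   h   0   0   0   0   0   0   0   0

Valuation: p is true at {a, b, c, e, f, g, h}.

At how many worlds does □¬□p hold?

3

a: successors {b, c, d}; ¬□p there: b:F, c:F, d:F. ✗
b: successors {e}; ¬□p there: e:F. ✗
c: successors {f}; ¬□p there: f:F. ✗
d: no successors, so □¬□p holds vacuously. ✓
e: successors {g}; ¬□p there: g:F. ✗
f: no successors, so □¬□p holds vacuously. ✓
g: successors {h}; ¬□p there: h:F. ✗
h: no successors, so □¬□p holds vacuously. ✓
Satisfying worlds: {d, f, h}.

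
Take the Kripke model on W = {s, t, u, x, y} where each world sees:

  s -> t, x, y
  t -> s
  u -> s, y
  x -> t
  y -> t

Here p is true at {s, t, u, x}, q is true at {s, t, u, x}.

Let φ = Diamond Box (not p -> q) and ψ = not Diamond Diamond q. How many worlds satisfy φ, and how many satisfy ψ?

4 and 0

For Diamond Box (not p -> q):
s: successors {t, x, y}; Box (not p -> q) there: t:T, x:T, y:T. ✓
t: successors {s}; Box (not p -> q) there: s:F. ✗
u: successors {s, y}; Box (not p -> q) there: s:F, y:T. ✓
x: successors {t}; Box (not p -> q) there: t:T. ✓
y: successors {t}; Box (not p -> q) there: t:T. ✓
— 4 worlds.
For not Diamond Diamond q:
s: Diamond Diamond q is T. ✗
t: Diamond Diamond q is T. ✗
u: Diamond Diamond q is T. ✗
x: Diamond Diamond q is T. ✗
y: Diamond Diamond q is T. ✗
— 0 worlds.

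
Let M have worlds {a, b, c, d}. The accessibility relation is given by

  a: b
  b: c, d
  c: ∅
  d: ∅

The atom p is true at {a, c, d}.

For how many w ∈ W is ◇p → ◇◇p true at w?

a: ◇p is F, ◇◇p is T. ✓
b: ◇p is T, ◇◇p is F. ✗
c: ◇p is F, ◇◇p is F. ✓
d: ◇p is F, ◇◇p is F. ✓
Satisfying worlds: {a, c, d}.

3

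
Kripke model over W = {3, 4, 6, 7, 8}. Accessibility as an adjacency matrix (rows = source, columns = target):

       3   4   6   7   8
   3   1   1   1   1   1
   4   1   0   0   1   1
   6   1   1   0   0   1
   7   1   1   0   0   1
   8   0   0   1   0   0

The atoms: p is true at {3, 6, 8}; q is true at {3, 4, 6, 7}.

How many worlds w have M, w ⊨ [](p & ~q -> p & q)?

1

3: successors {3, 4, 6, 7, 8}; p & ~q -> p & q there: 3:T, 4:T, 6:T, 7:T, 8:F. ✗
4: successors {3, 7, 8}; p & ~q -> p & q there: 3:T, 7:T, 8:F. ✗
6: successors {3, 4, 8}; p & ~q -> p & q there: 3:T, 4:T, 8:F. ✗
7: successors {3, 4, 8}; p & ~q -> p & q there: 3:T, 4:T, 8:F. ✗
8: successors {6}; p & ~q -> p & q there: 6:T. ✓
Satisfying worlds: {8}.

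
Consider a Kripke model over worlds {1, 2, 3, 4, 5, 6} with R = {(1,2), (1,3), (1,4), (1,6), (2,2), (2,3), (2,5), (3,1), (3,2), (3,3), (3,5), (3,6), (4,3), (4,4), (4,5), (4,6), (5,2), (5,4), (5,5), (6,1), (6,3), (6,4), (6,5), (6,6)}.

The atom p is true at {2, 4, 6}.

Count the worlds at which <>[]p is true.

0

1: successors {2, 3, 4, 6}; []p there: 2:F, 3:F, 4:F, 6:F. ✗
2: successors {2, 3, 5}; []p there: 2:F, 3:F, 5:F. ✗
3: successors {1, 2, 3, 5, 6}; []p there: 1:F, 2:F, 3:F, 5:F, 6:F. ✗
4: successors {3, 4, 5, 6}; []p there: 3:F, 4:F, 5:F, 6:F. ✗
5: successors {2, 4, 5}; []p there: 2:F, 4:F, 5:F. ✗
6: successors {1, 3, 4, 5, 6}; []p there: 1:F, 3:F, 4:F, 5:F, 6:F. ✗
Satisfying worlds: ∅.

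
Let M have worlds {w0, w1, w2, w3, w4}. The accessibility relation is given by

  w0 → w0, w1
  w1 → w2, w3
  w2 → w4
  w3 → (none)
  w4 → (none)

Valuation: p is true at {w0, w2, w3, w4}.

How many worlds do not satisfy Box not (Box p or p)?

w0: successors {w0, w1}; not (Box p or p) there: w0:F, w1:F. ✗
w1: successors {w2, w3}; not (Box p or p) there: w2:F, w3:F. ✗
w2: successors {w4}; not (Box p or p) there: w4:F. ✗
w3: no successors, so Box not (Box p or p) holds vacuously. ✓
w4: no successors, so Box not (Box p or p) holds vacuously. ✓
Satisfying worlds: {w3, w4}.
So Box not (Box p or p) fails at the other 3 worlds.

3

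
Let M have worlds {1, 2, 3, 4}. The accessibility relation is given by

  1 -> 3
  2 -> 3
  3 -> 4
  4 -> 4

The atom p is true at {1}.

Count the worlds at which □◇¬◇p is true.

1: successors {3}; ◇¬◇p there: 3:T. ✓
2: successors {3}; ◇¬◇p there: 3:T. ✓
3: successors {4}; ◇¬◇p there: 4:T. ✓
4: successors {4}; ◇¬◇p there: 4:T. ✓
Satisfying worlds: {1, 2, 3, 4}.

4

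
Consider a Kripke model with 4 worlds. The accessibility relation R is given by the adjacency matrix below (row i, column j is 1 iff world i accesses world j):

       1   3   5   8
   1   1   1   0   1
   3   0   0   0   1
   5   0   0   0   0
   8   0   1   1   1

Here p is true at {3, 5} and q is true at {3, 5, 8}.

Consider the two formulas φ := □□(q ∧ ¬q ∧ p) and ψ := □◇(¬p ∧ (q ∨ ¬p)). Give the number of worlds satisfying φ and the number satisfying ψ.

For □□(q ∧ ¬q ∧ p):
1: successors {1, 3, 8}; □(q ∧ ¬q ∧ p) there: 1:F, 3:F, 8:F. ✗
3: successors {8}; □(q ∧ ¬q ∧ p) there: 8:F. ✗
5: no successors, so □□(q ∧ ¬q ∧ p) holds vacuously. ✓
8: successors {3, 5, 8}; □(q ∧ ¬q ∧ p) there: 3:F, 5:T, 8:F. ✗
— 1 world.
For □◇(¬p ∧ (q ∨ ¬p)):
1: successors {1, 3, 8}; ◇(¬p ∧ (q ∨ ¬p)) there: 1:T, 3:T, 8:T. ✓
3: successors {8}; ◇(¬p ∧ (q ∨ ¬p)) there: 8:T. ✓
5: no successors, so □◇(¬p ∧ (q ∨ ¬p)) holds vacuously. ✓
8: successors {3, 5, 8}; ◇(¬p ∧ (q ∨ ¬p)) there: 3:T, 5:F, 8:T. ✗
— 3 worlds.

1 and 3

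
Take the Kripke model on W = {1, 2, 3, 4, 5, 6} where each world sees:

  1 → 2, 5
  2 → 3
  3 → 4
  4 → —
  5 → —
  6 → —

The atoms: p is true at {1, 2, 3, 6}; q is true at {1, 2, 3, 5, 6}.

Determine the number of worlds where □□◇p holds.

1: successors {2, 5}; □◇p there: 2:F, 5:T. ✗
2: successors {3}; □◇p there: 3:F. ✗
3: successors {4}; □◇p there: 4:T. ✓
4: no successors, so □□◇p holds vacuously. ✓
5: no successors, so □□◇p holds vacuously. ✓
6: no successors, so □□◇p holds vacuously. ✓
Satisfying worlds: {3, 4, 5, 6}.

4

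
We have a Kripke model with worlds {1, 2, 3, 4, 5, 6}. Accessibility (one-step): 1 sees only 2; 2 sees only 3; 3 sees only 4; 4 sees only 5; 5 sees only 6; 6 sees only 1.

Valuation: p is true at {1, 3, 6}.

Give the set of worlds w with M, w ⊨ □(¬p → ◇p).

1: successors {2}; ¬p → ◇p there: 2:T. ✓
2: successors {3}; ¬p → ◇p there: 3:T. ✓
3: successors {4}; ¬p → ◇p there: 4:F. ✗
4: successors {5}; ¬p → ◇p there: 5:T. ✓
5: successors {6}; ¬p → ◇p there: 6:T. ✓
6: successors {1}; ¬p → ◇p there: 1:T. ✓

{1, 2, 4, 5, 6}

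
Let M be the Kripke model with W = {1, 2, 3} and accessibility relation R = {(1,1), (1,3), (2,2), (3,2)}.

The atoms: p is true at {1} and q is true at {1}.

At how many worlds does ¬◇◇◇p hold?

2

1: ◇◇◇p is T. ✗
2: ◇◇◇p is F. ✓
3: ◇◇◇p is F. ✓
Satisfying worlds: {2, 3}.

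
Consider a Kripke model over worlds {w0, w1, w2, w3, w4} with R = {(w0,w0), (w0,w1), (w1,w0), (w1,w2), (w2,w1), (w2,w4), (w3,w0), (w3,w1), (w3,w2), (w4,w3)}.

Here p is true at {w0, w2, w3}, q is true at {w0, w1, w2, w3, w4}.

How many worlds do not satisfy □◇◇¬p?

w0: successors {w0, w1}; ◇◇¬p there: w0:T, w1:T. ✓
w1: successors {w0, w2}; ◇◇¬p there: w0:T, w2:F. ✗
w2: successors {w1, w4}; ◇◇¬p there: w1:T, w4:T. ✓
w3: successors {w0, w1, w2}; ◇◇¬p there: w0:T, w1:T, w2:F. ✗
w4: successors {w3}; ◇◇¬p there: w3:T. ✓
Satisfying worlds: {w0, w2, w4}.
So □◇◇¬p fails at the other 2 worlds.

2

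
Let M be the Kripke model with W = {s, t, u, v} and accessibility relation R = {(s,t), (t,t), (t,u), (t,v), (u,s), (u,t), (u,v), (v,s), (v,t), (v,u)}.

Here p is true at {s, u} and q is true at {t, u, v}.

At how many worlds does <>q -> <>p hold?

s: <>q is T, <>p is F. ✗
t: <>q is T, <>p is T. ✓
u: <>q is T, <>p is T. ✓
v: <>q is T, <>p is T. ✓
Satisfying worlds: {t, u, v}.

3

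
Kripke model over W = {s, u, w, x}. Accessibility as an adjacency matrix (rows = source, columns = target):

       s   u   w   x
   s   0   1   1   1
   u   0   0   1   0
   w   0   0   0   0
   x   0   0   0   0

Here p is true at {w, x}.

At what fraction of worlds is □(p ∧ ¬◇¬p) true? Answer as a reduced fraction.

s: successors {u, w, x}; p ∧ ¬◇¬p there: u:F, w:T, x:T. ✗
u: successors {w}; p ∧ ¬◇¬p there: w:T. ✓
w: no successors, so □(p ∧ ¬◇¬p) holds vacuously. ✓
x: no successors, so □(p ∧ ¬◇¬p) holds vacuously. ✓
That's 3 of 4 worlds, so 3/4.

3/4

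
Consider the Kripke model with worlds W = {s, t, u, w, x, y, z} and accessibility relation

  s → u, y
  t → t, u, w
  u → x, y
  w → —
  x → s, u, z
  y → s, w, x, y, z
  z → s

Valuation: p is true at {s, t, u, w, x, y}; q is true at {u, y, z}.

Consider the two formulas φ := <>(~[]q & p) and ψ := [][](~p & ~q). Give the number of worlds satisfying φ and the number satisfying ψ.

For <>(~[]q & p):
s: successors {u, y}; ~[]q & p there: u:T, y:T. ✓
t: successors {t, u, w}; ~[]q & p there: t:T, u:T, w:F. ✓
u: successors {x, y}; ~[]q & p there: x:T, y:T. ✓
w: no successors, so <>(~[]q & p) fails. ✗
x: successors {s, u, z}; ~[]q & p there: s:F, u:T, z:F. ✓
y: successors {s, w, x, y, z}; ~[]q & p there: s:F, w:F, x:T, y:T, z:F. ✓
z: successors {s}; ~[]q & p there: s:F. ✗
— 5 worlds.
For [][](~p & ~q):
s: successors {u, y}; [](~p & ~q) there: u:F, y:F. ✗
t: successors {t, u, w}; [](~p & ~q) there: t:F, u:F, w:T. ✗
u: successors {x, y}; [](~p & ~q) there: x:F, y:F. ✗
w: no successors, so [][](~p & ~q) holds vacuously. ✓
x: successors {s, u, z}; [](~p & ~q) there: s:F, u:F, z:F. ✗
y: successors {s, w, x, y, z}; [](~p & ~q) there: s:F, w:T, x:F, y:F, z:F. ✗
z: successors {s}; [](~p & ~q) there: s:F. ✗
— 1 world.

5 and 1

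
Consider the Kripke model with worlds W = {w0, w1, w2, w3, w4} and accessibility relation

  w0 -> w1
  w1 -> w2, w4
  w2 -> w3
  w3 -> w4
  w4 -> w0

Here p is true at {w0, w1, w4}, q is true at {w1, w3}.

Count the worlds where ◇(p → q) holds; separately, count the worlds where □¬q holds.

For ◇(p → q):
w0: successors {w1}; p → q there: w1:T. ✓
w1: successors {w2, w4}; p → q there: w2:T, w4:F. ✓
w2: successors {w3}; p → q there: w3:T. ✓
w3: successors {w4}; p → q there: w4:F. ✗
w4: successors {w0}; p → q there: w0:F. ✗
— 3 worlds.
For □¬q:
w0: successors {w1}; ¬q there: w1:F. ✗
w1: successors {w2, w4}; ¬q there: w2:T, w4:T. ✓
w2: successors {w3}; ¬q there: w3:F. ✗
w3: successors {w4}; ¬q there: w4:T. ✓
w4: successors {w0}; ¬q there: w0:T. ✓
— 3 worlds.

3 and 3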